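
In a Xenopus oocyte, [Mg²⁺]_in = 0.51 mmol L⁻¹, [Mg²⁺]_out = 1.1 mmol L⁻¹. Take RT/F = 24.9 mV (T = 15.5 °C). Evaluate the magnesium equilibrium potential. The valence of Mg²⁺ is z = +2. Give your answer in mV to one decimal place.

9.6 mV

E = (24.9/z) · ln([Mg²⁺]_out/[Mg²⁺]_in) with z = +2.
= (24.9/2) · ln(1.1/0.51) = 12.45 · ln(2.157)
= 12.45 · (0.7687) = 9.57 mV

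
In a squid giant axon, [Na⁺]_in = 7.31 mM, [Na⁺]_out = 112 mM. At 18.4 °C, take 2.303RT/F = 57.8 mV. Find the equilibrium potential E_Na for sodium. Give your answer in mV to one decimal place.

E = (57.8/z) · log₁₀([Na⁺]_out/[Na⁺]_in) with z = +1.
= (57.8/1) · log₁₀(112/7.31) = 57.80 · log₁₀(15.32)
= 57.80 · (1.1853) = 68.51 mV

68.5 mV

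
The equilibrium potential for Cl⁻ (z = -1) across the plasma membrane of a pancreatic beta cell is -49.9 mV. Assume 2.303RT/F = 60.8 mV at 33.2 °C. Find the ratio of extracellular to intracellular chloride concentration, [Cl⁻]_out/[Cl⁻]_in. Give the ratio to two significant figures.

log₁₀([out]/[in]) = E·z/(60.8) = -49.9 × -1 / 60.8 = 0.8207
[out]/[in] = 10^(0.8207) = 6.618

6.6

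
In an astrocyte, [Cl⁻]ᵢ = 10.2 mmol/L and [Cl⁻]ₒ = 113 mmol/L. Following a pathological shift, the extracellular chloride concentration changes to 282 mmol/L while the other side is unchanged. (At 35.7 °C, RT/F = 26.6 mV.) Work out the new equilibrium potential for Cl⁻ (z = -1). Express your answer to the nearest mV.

After the shift: [Cl⁻]_out = 282, [Cl⁻]_in = 10.2 mmol/L.
E_new = (26.6/-1)·ln(282/10.2) = -26.60 · (3.3195) = -88.30 mV

-88 mV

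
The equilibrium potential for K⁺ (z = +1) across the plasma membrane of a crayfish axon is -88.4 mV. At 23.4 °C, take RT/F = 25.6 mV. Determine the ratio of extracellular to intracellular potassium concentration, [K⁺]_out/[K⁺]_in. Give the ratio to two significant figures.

0.032

ln([out]/[in]) = E·z/(25.6) = -88.4 × 1 / 25.6 = -3.4531
[out]/[in] = e^(-3.4531) = 0.03165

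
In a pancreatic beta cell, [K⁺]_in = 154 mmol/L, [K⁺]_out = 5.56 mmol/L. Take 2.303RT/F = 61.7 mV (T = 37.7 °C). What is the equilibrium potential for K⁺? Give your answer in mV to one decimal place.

-89.0 mV

E = (61.7/z) · log₁₀([K⁺]_out/[K⁺]_in) with z = +1.
= (61.7/1) · log₁₀(5.56/154) = 61.70 · log₁₀(0.0361)
= 61.70 · (-1.4424) = -89.00 mV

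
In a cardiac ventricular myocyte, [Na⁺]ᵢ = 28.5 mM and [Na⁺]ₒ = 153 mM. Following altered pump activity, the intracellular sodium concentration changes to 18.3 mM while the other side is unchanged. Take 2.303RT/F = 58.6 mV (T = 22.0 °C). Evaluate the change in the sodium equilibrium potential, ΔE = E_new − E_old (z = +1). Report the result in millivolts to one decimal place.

E_old = (58.6/1)·log₁₀(153/28.5) = 42.77 mV
E_new = (58.6/1)·log₁₀(153/18.3) = 54.04 mV
ΔE = 54.04 − (42.77) = 11.27 mV

11.3 mV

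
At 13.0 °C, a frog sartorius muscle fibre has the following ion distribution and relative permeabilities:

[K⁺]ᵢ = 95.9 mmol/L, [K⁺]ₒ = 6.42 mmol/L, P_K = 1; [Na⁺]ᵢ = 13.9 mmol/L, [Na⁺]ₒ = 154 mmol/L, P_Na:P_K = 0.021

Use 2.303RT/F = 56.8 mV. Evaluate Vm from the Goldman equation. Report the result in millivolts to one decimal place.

Vm = 56.8 · log₁₀[(Σ P·[cation]ₒ + Σ P·[anion]ᵢ) / (Σ P·[cation]ᵢ + Σ P·[anion]ₒ)]
Numerator = 1×6.42 + 0.021×154 = 9.654
Denominator = 1×95.9 + 0.021×13.9 = 96.19
Vm = 56.8 · log₁₀(0.10036) = 56.8 × (-0.9984) = -56.71 mV

-56.7 mV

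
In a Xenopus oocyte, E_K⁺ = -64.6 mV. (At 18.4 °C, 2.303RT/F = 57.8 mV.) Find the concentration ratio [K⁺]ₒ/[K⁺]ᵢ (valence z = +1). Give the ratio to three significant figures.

log₁₀([out]/[in]) = E·z/(57.8) = -64.6 × 1 / 57.8 = -1.1176
[out]/[in] = 10^(-1.1176) = 0.07627

0.0763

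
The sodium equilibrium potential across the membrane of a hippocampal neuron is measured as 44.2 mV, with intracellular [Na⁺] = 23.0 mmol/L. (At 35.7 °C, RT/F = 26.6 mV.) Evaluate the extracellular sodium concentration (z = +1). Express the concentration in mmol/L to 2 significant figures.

Nernst: E = (26.6/1) · ln([out]/[in]), so ln([out]/[in]) = 44.2 × 1 / 26.6 = 1.6617.
[out]/[in] = e^(1.6617) = 5.268.
[out] = 5.268 × 23.0 = 121.2 mmol/L.

120 mmol/L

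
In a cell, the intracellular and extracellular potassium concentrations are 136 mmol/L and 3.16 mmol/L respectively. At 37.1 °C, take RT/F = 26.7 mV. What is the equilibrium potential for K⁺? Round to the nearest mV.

-100 mV

E = (26.7/z) · ln([K⁺]_out/[K⁺]_in) with z = +1.
= (26.7/1) · ln(3.16/136) = 26.70 · ln(0.02324)
= 26.70 · (-3.7621) = -100.45 mV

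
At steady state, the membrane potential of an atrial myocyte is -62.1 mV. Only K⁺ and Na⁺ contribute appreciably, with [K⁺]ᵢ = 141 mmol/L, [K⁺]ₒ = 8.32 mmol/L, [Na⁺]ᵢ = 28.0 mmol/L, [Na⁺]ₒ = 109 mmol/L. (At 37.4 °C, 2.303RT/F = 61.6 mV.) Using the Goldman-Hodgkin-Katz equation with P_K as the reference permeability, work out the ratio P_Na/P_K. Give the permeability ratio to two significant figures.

Let α = P_Na/P_K. GHK: Vm = 61.6·log₁₀[(Kₒ + α·Naₒ)/(Kᵢ + α·Naᵢ)].
10^(Vm/61.6) = 10^(-62.1/61.6) = 0.098148
So 0.098148·(Kᵢ + α·Naᵢ) = Kₒ + α·Naₒ → α = (0.098148·141.0 − 8.32) / (109.0 − 0.098148·28.0)
α = (13.84 − 8.32) / (109.0 − 2.748) = 5.519/106.3 = 0.05194

0.052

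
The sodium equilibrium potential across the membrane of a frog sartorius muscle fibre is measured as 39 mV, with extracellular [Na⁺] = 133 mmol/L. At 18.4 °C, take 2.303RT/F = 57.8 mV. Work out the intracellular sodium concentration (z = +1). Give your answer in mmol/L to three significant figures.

Nernst: E = (57.8/1) · log₁₀([out]/[in]), so log₁₀([out]/[in]) = 39.0 × 1 / 57.8 = 0.6747.
[out]/[in] = 10^(0.6747) = 4.729.
[in] = 133 / 4.729 = 28.13 mmol/L.

28.1 mmol/L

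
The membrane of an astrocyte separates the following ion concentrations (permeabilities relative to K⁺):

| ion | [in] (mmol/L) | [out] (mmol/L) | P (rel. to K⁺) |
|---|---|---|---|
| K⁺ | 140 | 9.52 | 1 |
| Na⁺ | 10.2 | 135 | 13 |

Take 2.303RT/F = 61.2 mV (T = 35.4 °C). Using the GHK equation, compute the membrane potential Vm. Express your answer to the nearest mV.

Vm = 61.2 · log₁₀[(Σ P·[cation]ₒ + Σ P·[anion]ᵢ) / (Σ P·[cation]ᵢ + Σ P·[anion]ₒ)]
Numerator = 1×9.52 + 13×135 = 1765
Denominator = 1×140 + 13×10.2 = 272.6
Vm = 61.2 · log₁₀(6.4729) = 61.2 × (0.8111) = 49.64 mV

50 mV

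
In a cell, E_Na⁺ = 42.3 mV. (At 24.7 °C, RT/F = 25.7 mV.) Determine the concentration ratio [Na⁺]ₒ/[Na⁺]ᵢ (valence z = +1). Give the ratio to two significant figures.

5.2

ln([out]/[in]) = E·z/(25.7) = 42.3 × 1 / 25.7 = 1.6459
[out]/[in] = e^(1.6459) = 5.186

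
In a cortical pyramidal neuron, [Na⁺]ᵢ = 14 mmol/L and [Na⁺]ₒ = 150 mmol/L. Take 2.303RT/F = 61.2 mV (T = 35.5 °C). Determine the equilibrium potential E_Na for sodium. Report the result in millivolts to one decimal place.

E = (61.2/z) · log₁₀([Na⁺]_out/[Na⁺]_in) with z = +1.
= (61.2/1) · log₁₀(150/14) = 61.20 · log₁₀(10.71)
= 61.20 · (1.0300) = 63.03 mV

63.0 mV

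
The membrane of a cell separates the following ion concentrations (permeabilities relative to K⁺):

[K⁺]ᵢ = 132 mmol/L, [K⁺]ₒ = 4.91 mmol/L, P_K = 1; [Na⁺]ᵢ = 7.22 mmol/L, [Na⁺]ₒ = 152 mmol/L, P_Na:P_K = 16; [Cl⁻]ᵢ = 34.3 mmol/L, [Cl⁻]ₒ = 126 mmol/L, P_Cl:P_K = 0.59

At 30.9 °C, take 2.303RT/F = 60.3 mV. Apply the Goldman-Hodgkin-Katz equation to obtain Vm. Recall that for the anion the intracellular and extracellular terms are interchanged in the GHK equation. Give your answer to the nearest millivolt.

53 mV

Vm = 60.3 · log₁₀[(Σ P·[cation]ₒ + Σ P·[anion]ᵢ) / (Σ P·[cation]ᵢ + Σ P·[anion]ₒ)]
Numerator = 1×4.91 + 16×152 + 0.59×34.3 = 2457
Denominator = 1×132 + 16×7.22 + 0.59×126 = 321.9
Vm = 60.3 · log₁₀(7.6342) = 60.3 × (0.8828) = 53.23 mV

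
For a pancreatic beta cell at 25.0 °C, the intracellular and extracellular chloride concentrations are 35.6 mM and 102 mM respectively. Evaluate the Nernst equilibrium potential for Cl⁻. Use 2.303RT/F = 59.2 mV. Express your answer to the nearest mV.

E = (59.2/z) · log₁₀([Cl⁻]_out/[Cl⁻]_in) with z = -1.
For an anion, dividing by z = -1 reverses the sign.
= (59.2/-1) · log₁₀(102/35.6) = -59.20 · log₁₀(2.865)
= -59.20 · (0.4572) = -27.06 mV

-27 mV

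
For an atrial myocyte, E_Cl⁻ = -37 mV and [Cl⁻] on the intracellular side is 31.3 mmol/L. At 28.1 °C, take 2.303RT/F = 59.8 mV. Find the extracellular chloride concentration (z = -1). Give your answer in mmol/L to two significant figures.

Nernst: E = (59.8/-1) · log₁₀([out]/[in]), so log₁₀([out]/[in]) = -37.0 × -1 / 59.8 = 0.6187.
[out]/[in] = 10^(0.6187) = 4.157.
[out] = 4.157 × 31.3 = 130.1 mmol/L.

130 mmol/L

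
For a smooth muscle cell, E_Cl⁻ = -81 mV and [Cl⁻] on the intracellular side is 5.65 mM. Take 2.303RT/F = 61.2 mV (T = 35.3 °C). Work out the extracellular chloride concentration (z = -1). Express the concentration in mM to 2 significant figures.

120 mM

Nernst: E = (61.2/-1) · log₁₀([out]/[in]), so log₁₀([out]/[in]) = -81.0 × -1 / 61.2 = 1.3235.
[out]/[in] = 10^(1.3235) = 21.06.
[out] = 21.06 × 5.65 = 119 mM.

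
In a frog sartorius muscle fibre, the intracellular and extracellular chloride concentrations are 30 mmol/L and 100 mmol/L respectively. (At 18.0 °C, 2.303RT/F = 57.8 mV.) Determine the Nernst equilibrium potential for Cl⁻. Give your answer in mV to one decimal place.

-30.2 mV

E = (57.8/z) · log₁₀([Cl⁻]_out/[Cl⁻]_in) with z = -1.
For an anion, dividing by z = -1 reverses the sign.
= (57.8/-1) · log₁₀(100/30) = -57.80 · log₁₀(3.333)
= -57.80 · (0.5229) = -30.22 mV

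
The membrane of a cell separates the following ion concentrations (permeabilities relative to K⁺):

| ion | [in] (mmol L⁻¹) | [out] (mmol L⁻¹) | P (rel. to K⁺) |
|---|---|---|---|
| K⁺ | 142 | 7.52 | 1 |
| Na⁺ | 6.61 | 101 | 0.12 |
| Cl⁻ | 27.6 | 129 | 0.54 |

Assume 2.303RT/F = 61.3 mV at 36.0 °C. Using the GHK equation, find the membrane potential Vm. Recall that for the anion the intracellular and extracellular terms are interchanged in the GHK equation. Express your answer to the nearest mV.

Vm = 61.3 · log₁₀[(Σ P·[cation]ₒ + Σ P·[anion]ᵢ) / (Σ P·[cation]ᵢ + Σ P·[anion]ₒ)]
Numerator = 1×7.52 + 0.12×101 + 0.54×27.6 = 34.54
Denominator = 1×142 + 0.12×6.61 + 0.54×129 = 212.5
Vm = 61.3 · log₁₀(0.1626) = 61.3 × (-0.7889) = -48.36 mV

-48 mV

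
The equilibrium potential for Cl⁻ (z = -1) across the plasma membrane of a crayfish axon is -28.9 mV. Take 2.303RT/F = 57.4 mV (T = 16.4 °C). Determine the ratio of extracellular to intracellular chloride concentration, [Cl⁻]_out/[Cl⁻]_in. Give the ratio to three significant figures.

log₁₀([out]/[in]) = E·z/(57.4) = -28.9 × -1 / 57.4 = 0.5035
[out]/[in] = 10^(0.5035) = 3.188

3.19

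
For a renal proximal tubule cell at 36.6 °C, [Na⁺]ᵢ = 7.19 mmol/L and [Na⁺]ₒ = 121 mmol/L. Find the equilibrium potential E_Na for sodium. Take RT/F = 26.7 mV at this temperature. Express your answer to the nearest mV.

E = (26.7/z) · ln([Na⁺]_out/[Na⁺]_in) with z = +1.
= (26.7/1) · ln(121/7.19) = 26.70 · ln(16.83)
= 26.70 · (2.8231) = 75.38 mV

75 mV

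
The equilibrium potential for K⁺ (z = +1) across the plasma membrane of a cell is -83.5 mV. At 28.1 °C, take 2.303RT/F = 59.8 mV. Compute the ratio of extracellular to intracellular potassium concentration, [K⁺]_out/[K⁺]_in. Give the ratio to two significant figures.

log₁₀([out]/[in]) = E·z/(59.8) = -83.5 × 1 / 59.8 = -1.3963
[out]/[in] = 10^(-1.3963) = 0.04015

0.040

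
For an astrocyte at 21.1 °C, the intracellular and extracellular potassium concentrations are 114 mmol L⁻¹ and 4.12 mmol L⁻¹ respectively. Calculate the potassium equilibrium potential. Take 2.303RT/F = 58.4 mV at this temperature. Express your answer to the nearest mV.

-84 mV

E = (58.4/z) · log₁₀([K⁺]_out/[K⁺]_in) with z = +1.
= (58.4/1) · log₁₀(4.12/114) = 58.40 · log₁₀(0.03614)
= 58.40 · (-1.4420) = -84.21 mV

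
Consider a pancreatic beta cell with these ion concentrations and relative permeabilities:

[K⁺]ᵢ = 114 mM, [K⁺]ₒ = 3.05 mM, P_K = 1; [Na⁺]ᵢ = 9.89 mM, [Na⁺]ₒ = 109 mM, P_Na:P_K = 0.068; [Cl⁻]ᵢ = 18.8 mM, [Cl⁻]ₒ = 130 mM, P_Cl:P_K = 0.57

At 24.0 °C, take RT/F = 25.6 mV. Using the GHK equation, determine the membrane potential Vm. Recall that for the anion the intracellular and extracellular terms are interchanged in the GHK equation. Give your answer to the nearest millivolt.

Vm = 25.6 · ln[(Σ P·[cation]ₒ + Σ P·[anion]ᵢ) / (Σ P·[cation]ᵢ + Σ P·[anion]ₒ)]
Numerator = 1×3.05 + 0.068×109 + 0.57×18.8 = 21.18
Denominator = 1×114 + 0.068×9.89 + 0.57×130 = 188.8
Vm = 25.6 · ln(0.11219) = 25.6 × (-2.1876) = -56.00 mV

-56 mV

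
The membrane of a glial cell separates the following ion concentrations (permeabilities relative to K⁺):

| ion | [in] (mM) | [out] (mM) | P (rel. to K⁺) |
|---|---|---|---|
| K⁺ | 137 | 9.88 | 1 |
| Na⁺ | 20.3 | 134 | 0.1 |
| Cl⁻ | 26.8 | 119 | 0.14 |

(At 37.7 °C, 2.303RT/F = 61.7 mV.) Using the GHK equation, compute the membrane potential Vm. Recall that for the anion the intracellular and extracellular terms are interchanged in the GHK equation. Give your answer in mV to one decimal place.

Vm = 61.7 · log₁₀[(Σ P·[cation]ₒ + Σ P·[anion]ᵢ) / (Σ P·[cation]ᵢ + Σ P·[anion]ₒ)]
Numerator = 1×9.88 + 0.1×134 + 0.14×26.8 = 27.03
Denominator = 1×137 + 0.1×20.3 + 0.14×119 = 155.7
Vm = 61.7 · log₁₀(0.17363) = 61.7 × (-0.7604) = -46.92 mV

-46.9 mV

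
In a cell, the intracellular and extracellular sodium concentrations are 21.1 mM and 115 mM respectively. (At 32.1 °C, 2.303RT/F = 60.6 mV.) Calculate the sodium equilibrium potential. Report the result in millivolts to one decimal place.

44.6 mV

E = (60.6/z) · log₁₀([Na⁺]_out/[Na⁺]_in) with z = +1.
= (60.6/1) · log₁₀(115/21.1) = 60.60 · log₁₀(5.45)
= 60.60 · (0.7364) = 44.63 mV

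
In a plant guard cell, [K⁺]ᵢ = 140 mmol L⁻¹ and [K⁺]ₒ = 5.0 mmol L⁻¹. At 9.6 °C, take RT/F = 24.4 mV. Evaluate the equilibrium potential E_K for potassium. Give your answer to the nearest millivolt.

E = (24.4/z) · ln([K⁺]_out/[K⁺]_in) with z = +1.
= (24.4/1) · ln(5.0/140) = 24.40 · ln(0.03571)
= 24.40 · (-3.3322) = -81.31 mV

-81 mV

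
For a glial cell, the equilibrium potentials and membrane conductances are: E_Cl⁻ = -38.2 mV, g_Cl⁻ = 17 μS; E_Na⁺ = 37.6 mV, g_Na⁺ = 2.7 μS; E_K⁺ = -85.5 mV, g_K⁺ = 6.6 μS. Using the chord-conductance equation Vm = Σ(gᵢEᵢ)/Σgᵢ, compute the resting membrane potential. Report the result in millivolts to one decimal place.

-42.3 mV

Σ gᵢEᵢ = 17·(-38.2) + 2.7·(37.6) + 6.6·(-85.5) = -1112.18
Σ gᵢ = 17 + 2.7 + 6.6 = 26.3
Vm = -1112.18 / 26.3 = -42.29 mV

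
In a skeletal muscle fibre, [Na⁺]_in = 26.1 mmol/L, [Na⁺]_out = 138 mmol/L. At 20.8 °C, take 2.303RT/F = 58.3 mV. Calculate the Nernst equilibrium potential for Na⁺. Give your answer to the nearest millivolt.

42 mV

E = (58.3/z) · log₁₀([Na⁺]_out/[Na⁺]_in) with z = +1.
= (58.3/1) · log₁₀(138/26.1) = 58.30 · log₁₀(5.287)
= 58.30 · (0.7232) = 42.16 mV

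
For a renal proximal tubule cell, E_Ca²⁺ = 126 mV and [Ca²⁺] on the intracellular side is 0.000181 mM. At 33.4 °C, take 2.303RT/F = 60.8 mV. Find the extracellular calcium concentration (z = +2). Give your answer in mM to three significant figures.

Nernst: E = (60.8/2) · log₁₀([out]/[in]), so log₁₀([out]/[in]) = 126.0 × 2 / 60.8 = 4.1447.
[out]/[in] = 10^(4.1447) = 1.396e+04.
[out] = 1.396e+04 × 0.000181 = 2.526 mM.

2.53 mM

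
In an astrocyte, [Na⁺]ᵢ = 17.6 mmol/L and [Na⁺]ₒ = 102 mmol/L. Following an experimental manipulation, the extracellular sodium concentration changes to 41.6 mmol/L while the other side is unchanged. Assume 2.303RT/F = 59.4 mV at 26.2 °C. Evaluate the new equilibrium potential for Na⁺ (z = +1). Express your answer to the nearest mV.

22 mV

After the shift: [Na⁺]_out = 41.6, [Na⁺]_in = 17.6 mmol/L.
E_new = (59.4/1)·log₁₀(41.6/17.6) = 59.40 · (0.3736) = 22.19 mV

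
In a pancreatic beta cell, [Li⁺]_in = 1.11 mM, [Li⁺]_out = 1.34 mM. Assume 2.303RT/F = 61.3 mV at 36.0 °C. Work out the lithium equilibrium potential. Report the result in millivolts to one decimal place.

5.0 mV

E = (61.3/z) · log₁₀([Li⁺]_out/[Li⁺]_in) with z = +1.
= (61.3/1) · log₁₀(1.34/1.11) = 61.30 · log₁₀(1.207)
= 61.30 · (0.0818) = 5.01 mV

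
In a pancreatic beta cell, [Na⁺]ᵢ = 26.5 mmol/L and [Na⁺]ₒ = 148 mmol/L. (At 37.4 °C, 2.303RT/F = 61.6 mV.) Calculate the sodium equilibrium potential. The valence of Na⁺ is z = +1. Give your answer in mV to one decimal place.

E = (61.6/z) · log₁₀([Na⁺]_out/[Na⁺]_in) with z = +1.
= (61.6/1) · log₁₀(148/26.5) = 61.60 · log₁₀(5.585)
= 61.60 · (0.7470) = 46.02 mV

46.0 mV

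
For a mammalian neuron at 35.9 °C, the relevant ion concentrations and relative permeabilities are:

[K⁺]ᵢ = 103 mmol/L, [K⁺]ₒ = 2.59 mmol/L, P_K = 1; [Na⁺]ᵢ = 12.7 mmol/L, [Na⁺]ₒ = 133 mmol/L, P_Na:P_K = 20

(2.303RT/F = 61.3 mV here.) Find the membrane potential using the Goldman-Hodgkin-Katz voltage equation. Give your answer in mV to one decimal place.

Vm = 61.3 · log₁₀[(Σ P·[cation]ₒ + Σ P·[anion]ᵢ) / (Σ P·[cation]ᵢ + Σ P·[anion]ₒ)]
Numerator = 1×2.59 + 20×133 = 2663
Denominator = 1×103 + 20×12.7 = 357
Vm = 61.3 · log₁₀(7.4582) = 61.3 × (0.8726) = 53.49 mV

53.5 mV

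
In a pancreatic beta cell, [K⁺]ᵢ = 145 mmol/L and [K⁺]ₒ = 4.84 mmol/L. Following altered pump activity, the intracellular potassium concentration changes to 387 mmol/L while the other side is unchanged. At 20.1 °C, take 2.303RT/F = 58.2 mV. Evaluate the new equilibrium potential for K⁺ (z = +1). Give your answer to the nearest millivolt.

After the shift: [K⁺]_out = 4.84, [K⁺]_in = 387 mmol/L.
E_new = (58.2/1)·log₁₀(4.84/387) = 58.20 · (-1.9029) = -110.75 mV

-111 mV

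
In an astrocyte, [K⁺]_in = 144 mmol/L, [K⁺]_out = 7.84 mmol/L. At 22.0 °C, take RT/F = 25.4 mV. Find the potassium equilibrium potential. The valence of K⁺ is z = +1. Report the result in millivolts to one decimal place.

-73.9 mV

E = (25.4/z) · ln([K⁺]_out/[K⁺]_in) with z = +1.
= (25.4/1) · ln(7.84/144) = 25.40 · ln(0.05444)
= 25.40 · (-2.9106) = -73.93 mV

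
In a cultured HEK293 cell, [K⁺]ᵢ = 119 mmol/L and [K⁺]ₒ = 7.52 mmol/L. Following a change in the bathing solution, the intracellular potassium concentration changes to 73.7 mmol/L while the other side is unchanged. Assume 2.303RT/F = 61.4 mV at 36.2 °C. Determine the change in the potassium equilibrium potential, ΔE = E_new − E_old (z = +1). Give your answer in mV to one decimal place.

E_old = (61.4/1)·log₁₀(7.52/119) = -73.64 mV
E_new = (61.4/1)·log₁₀(7.52/73.7) = -60.86 mV
ΔE = -60.86 − (-73.64) = 12.78 mV

12.8 mV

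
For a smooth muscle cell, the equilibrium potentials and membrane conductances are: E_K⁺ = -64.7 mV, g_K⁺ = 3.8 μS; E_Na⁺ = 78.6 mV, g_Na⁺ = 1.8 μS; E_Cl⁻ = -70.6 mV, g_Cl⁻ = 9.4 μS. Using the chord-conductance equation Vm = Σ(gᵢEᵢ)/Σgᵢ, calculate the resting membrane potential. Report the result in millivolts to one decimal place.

Σ gᵢEᵢ = 3.8·(-64.7) + 1.8·(78.6) + 9.4·(-70.6) = -768.02
Σ gᵢ = 3.8 + 1.8 + 9.4 = 15
Vm = -768.02 / 15 = -51.20 mV

-51.2 mV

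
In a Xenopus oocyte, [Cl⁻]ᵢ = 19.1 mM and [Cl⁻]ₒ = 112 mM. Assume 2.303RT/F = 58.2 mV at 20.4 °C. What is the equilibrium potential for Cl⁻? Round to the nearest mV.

E = (58.2/z) · log₁₀([Cl⁻]_out/[Cl⁻]_in) with z = -1.
For an anion, dividing by z = -1 reverses the sign.
= (58.2/-1) · log₁₀(112/19.1) = -58.20 · log₁₀(5.864)
= -58.20 · (0.7682) = -44.71 mV

-45 mV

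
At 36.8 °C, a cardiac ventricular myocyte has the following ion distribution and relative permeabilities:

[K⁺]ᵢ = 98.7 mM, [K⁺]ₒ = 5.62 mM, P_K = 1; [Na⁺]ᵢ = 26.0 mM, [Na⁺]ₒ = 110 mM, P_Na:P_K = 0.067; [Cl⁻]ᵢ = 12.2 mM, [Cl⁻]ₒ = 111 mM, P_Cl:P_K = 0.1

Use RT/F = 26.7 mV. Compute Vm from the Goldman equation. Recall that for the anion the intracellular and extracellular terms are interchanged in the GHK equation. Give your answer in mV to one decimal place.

-55.0 mV

Vm = 26.7 · ln[(Σ P·[cation]ₒ + Σ P·[anion]ᵢ) / (Σ P·[cation]ᵢ + Σ P·[anion]ₒ)]
Numerator = 1×5.62 + 0.067×110 + 0.1×12.2 = 14.21
Denominator = 1×98.7 + 0.067×26.0 + 0.1×111 = 111.5
Vm = 26.7 · ln(0.1274) = 26.7 × (-2.0605) = -55.01 mV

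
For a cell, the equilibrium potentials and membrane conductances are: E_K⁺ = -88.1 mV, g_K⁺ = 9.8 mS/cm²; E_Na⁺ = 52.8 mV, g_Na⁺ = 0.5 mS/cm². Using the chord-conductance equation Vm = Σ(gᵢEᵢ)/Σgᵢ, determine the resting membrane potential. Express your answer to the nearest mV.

-81 mV

Σ gᵢEᵢ = 9.8·(-88.1) + 0.5·(52.8) = -836.98
Σ gᵢ = 9.8 + 0.5 = 10.3
Vm = -836.98 / 10.3 = -81.26 mV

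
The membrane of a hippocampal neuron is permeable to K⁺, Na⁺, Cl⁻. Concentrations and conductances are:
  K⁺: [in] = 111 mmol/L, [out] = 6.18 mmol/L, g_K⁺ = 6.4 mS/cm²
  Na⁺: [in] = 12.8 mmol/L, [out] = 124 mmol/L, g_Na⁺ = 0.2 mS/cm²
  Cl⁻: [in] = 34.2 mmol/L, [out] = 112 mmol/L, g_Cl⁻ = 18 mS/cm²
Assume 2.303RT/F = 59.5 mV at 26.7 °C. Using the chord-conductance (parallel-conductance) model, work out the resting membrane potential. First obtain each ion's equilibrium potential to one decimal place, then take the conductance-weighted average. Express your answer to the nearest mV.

-41 mV

E_K⁺ = (59.5/1)·log₁₀(6.18/111) = -74.6 mV
E_Na⁺ = (59.5/1)·log₁₀(124/12.8) = 58.7 mV
E_Cl⁻ = (59.5/-1)·log₁₀(112/34.2) = -30.7 mV
Vm = (Σ gᵢEᵢ)/(Σ gᵢ) = (6.4·-74.6 + 0.2·58.7 + 18·-30.7) / (6.4 + 0.2 + 18)
= -1018.30 / 24.6 = -41.39 mV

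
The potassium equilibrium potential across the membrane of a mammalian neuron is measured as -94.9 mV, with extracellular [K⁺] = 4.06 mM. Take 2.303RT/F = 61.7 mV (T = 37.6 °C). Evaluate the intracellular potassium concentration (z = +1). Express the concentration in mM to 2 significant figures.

140 mM

Nernst: E = (61.7/1) · log₁₀([out]/[in]), so log₁₀([out]/[in]) = -94.9 × 1 / 61.7 = -1.5381.
[out]/[in] = 10^(-1.5381) = 0.02897.
[in] = 4.06 / 0.02897 = 140.2 mM.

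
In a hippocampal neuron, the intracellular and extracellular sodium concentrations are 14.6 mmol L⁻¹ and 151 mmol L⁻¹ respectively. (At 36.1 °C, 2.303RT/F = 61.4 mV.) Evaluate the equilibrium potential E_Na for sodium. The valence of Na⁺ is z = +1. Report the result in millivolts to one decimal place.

62.3 mV

E = (61.4/z) · log₁₀([Na⁺]_out/[Na⁺]_in) with z = +1.
= (61.4/1) · log₁₀(151/14.6) = 61.40 · log₁₀(10.34)
= 61.40 · (1.0146) = 62.30 mV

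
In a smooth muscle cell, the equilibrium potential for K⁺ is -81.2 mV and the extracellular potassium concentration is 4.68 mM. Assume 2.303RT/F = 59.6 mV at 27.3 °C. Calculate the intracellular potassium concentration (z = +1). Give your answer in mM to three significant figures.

108 mM

Nernst: E = (59.6/1) · log₁₀([out]/[in]), so log₁₀([out]/[in]) = -81.2 × 1 / 59.6 = -1.3624.
[out]/[in] = 10^(-1.3624) = 0.04341.
[in] = 4.68 / 0.04341 = 107.8 mM.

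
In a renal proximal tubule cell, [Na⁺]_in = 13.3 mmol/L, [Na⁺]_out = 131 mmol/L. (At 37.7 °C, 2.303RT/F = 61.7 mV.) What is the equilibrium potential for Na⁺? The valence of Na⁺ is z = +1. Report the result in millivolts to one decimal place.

E = (61.7/z) · log₁₀([Na⁺]_out/[Na⁺]_in) with z = +1.
= (61.7/1) · log₁₀(131/13.3) = 61.70 · log₁₀(9.85)
= 61.70 · (0.9934) = 61.29 mV

61.3 mV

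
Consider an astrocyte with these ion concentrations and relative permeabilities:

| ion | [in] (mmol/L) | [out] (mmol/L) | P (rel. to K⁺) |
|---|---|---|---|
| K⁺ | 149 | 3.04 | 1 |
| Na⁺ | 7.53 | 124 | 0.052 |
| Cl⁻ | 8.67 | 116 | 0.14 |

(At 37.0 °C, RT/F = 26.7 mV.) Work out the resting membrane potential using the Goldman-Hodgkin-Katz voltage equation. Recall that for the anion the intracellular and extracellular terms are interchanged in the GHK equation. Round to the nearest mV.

-73 mV

Vm = 26.7 · ln[(Σ P·[cation]ₒ + Σ P·[anion]ᵢ) / (Σ P·[cation]ᵢ + Σ P·[anion]ₒ)]
Numerator = 1×3.04 + 0.052×124 + 0.14×8.67 = 10.7
Denominator = 1×149 + 0.052×7.53 + 0.14×116 = 165.6
Vm = 26.7 · ln(0.064612) = 26.7 × (-2.7394) = -73.14 mV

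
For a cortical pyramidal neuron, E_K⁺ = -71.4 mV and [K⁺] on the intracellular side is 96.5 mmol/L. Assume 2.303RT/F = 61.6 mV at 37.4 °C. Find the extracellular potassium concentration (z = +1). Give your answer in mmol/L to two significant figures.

6.7 mmol/L

Nernst: E = (61.6/1) · log₁₀([out]/[in]), so log₁₀([out]/[in]) = -71.4 × 1 / 61.6 = -1.1591.
[out]/[in] = 10^(-1.1591) = 0.06933.
[out] = 0.06933 × 96.5 = 6.69 mmol/L.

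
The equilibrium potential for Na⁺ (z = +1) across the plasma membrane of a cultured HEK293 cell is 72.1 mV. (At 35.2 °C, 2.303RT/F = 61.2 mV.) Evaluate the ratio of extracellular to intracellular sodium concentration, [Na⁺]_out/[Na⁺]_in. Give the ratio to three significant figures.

log₁₀([out]/[in]) = E·z/(61.2) = 72.1 × 1 / 61.2 = 1.1781
[out]/[in] = 10^(1.1781) = 15.07

15.1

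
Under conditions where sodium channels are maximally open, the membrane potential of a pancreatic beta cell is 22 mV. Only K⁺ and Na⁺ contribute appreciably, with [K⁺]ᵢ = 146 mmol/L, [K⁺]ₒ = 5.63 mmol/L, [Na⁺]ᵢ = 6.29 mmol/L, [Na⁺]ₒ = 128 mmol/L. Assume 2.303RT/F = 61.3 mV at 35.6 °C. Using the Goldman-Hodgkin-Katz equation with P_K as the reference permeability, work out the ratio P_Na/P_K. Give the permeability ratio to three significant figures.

Let α = P_Na/P_K. GHK: Vm = 61.3·log₁₀[(Kₒ + α·Naₒ)/(Kᵢ + α·Naᵢ)].
10^(Vm/61.3) = 10^(22.0/61.3) = 2.285
So 2.285·(Kᵢ + α·Naᵢ) = Kₒ + α·Naₒ → α = (2.285·146.0 − 5.63) / (128.0 − 2.285·6.29)
α = (333.6 − 5.63) / (128.0 − 14.37) = 328/113.6 = 2.886

2.89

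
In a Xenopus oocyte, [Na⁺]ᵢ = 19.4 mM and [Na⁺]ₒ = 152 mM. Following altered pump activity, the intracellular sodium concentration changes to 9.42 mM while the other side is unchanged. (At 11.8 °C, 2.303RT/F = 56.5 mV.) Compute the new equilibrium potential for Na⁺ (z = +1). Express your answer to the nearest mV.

After the shift: [Na⁺]_out = 152, [Na⁺]_in = 9.42 mM.
E_new = (56.5/1)·log₁₀(152/9.42) = 56.50 · (1.2078) = 68.24 mV

68 mV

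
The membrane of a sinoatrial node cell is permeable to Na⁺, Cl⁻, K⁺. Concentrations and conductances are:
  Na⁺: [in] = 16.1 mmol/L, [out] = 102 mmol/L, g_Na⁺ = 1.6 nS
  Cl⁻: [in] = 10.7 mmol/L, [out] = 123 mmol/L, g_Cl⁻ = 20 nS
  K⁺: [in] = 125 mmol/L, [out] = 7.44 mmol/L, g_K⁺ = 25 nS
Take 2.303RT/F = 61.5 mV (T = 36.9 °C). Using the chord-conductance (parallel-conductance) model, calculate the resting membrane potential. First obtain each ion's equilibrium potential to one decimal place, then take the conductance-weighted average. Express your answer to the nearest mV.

E_Na⁺ = (61.5/1)·log₁₀(102/16.1) = 49.3 mV
E_Cl⁻ = (61.5/-1)·log₁₀(123/10.7) = -65.2 mV
E_K⁺ = (61.5/1)·log₁₀(7.44/125) = -75.4 mV
Vm = (Σ gᵢEᵢ)/(Σ gᵢ) = (1.6·49.3 + 20·-65.2 + 25·-75.4) / (1.6 + 20 + 25)
= -3110.12 / 46.6 = -66.74 mV

-67 mV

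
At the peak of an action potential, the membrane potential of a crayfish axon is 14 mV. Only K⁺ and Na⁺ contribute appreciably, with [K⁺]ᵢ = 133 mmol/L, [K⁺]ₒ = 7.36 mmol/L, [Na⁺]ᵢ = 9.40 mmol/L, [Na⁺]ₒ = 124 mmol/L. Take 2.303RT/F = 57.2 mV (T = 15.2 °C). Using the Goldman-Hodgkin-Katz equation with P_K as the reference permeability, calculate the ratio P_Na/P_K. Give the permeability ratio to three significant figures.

2.11

Let α = P_Na/P_K. GHK: Vm = 57.2·log₁₀[(Kₒ + α·Naₒ)/(Kᵢ + α·Naᵢ)].
10^(Vm/57.2) = 10^(14.0/57.2) = 1.7569
So 1.7569·(Kᵢ + α·Naᵢ) = Kₒ + α·Naₒ → α = (1.7569·133.0 − 7.36) / (124.0 − 1.7569·9.4)
α = (233.7 − 7.36) / (124.0 − 16.52) = 226.3/107.5 = 2.106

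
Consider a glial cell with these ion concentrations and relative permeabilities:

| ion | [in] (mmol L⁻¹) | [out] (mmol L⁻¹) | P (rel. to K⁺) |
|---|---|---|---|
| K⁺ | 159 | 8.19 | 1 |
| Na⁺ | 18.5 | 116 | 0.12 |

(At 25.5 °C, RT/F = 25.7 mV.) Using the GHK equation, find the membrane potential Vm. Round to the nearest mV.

-51 mV

Vm = 25.7 · ln[(Σ P·[cation]ₒ + Σ P·[anion]ᵢ) / (Σ P·[cation]ᵢ + Σ P·[anion]ₒ)]
Numerator = 1×8.19 + 0.12×116 = 22.11
Denominator = 1×159 + 0.12×18.5 = 161.2
Vm = 25.7 · ln(0.13714) = 25.7 × (-1.9867) = -51.06 mV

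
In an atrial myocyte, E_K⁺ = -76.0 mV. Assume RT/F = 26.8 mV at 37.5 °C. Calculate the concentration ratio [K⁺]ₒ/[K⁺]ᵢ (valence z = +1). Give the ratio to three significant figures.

0.0587

ln([out]/[in]) = E·z/(26.8) = -76.0 × 1 / 26.8 = -2.8358
[out]/[in] = e^(-2.8358) = 0.05867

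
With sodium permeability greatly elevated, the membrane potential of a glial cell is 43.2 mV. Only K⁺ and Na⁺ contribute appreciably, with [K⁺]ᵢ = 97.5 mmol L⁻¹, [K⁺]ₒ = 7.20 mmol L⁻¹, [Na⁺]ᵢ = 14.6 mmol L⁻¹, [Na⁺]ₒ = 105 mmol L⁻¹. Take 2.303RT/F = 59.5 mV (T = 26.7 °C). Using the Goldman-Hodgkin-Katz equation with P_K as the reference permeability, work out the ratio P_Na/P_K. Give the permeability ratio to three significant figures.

Let α = P_Na/P_K. GHK: Vm = 59.5·log₁₀[(Kₒ + α·Naₒ)/(Kᵢ + α·Naᵢ)].
10^(Vm/59.5) = 10^(43.2/59.5) = 5.3217
So 5.3217·(Kᵢ + α·Naᵢ) = Kₒ + α·Naₒ → α = (5.3217·97.5 − 7.2) / (105.0 − 5.3217·14.6)
α = (518.9 − 7.2) / (105.0 − 77.7) = 511.7/27.3 = 18.74

18.7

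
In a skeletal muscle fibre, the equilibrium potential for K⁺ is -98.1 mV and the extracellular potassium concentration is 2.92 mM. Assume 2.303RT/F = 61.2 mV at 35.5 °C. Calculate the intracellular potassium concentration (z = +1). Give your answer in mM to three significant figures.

117 mM

Nernst: E = (61.2/1) · log₁₀([out]/[in]), so log₁₀([out]/[in]) = -98.1 × 1 / 61.2 = -1.6029.
[out]/[in] = 10^(-1.6029) = 0.02495.
[in] = 2.92 / 0.02495 = 117 mM.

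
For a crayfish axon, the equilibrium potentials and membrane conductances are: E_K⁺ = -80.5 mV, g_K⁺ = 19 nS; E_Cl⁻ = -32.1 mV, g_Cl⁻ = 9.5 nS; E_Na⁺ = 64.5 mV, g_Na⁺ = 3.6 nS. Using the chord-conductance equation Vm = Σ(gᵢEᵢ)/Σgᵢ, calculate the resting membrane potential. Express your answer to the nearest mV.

-50 mV

Σ gᵢEᵢ = 19·(-80.5) + 9.5·(-32.1) + 3.6·(64.5) = -1602.25
Σ gᵢ = 19 + 9.5 + 3.6 = 32.1
Vm = -1602.25 / 32.1 = -49.91 mV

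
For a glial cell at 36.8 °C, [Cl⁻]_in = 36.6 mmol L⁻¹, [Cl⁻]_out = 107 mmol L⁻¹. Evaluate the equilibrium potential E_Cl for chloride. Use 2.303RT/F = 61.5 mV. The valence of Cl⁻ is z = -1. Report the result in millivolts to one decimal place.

-28.7 mV

E = (61.5/z) · log₁₀([Cl⁻]_out/[Cl⁻]_in) with z = -1.
For an anion, dividing by z = -1 reverses the sign.
= (61.5/-1) · log₁₀(107/36.6) = -61.50 · log₁₀(2.923)
= -61.50 · (0.4659) = -28.65 mV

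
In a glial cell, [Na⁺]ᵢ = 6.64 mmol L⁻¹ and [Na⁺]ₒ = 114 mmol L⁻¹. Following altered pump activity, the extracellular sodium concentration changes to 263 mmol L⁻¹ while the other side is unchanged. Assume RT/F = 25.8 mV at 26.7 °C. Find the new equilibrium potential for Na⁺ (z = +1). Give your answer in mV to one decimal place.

After the shift: [Na⁺]_out = 263, [Na⁺]_in = 6.64 mmol L⁻¹.
E_new = (25.8/1)·ln(263/6.64) = 25.80 · (3.6790) = 94.92 mV

94.9 mV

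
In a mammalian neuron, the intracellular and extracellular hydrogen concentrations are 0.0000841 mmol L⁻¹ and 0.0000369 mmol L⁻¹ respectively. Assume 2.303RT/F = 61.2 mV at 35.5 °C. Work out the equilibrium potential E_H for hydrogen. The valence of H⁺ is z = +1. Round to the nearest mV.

-22 mV

E = (61.2/z) · log₁₀([H⁺]_out/[H⁺]_in) with z = +1.
= (61.2/1) · log₁₀(0.0000369/0.0000841) = 61.20 · log₁₀(0.4388)
= 61.20 · (-0.3578) = -21.90 mV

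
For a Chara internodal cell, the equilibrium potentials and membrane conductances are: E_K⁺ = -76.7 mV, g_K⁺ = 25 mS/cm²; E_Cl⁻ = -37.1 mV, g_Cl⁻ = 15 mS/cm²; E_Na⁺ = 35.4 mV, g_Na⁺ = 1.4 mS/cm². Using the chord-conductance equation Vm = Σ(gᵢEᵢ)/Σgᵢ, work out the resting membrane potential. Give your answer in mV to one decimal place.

Σ gᵢEᵢ = 25·(-76.7) + 15·(-37.1) + 1.4·(35.4) = -2424.44
Σ gᵢ = 25 + 15 + 1.4 = 41.4
Vm = -2424.44 / 41.4 = -58.56 mV

-58.6 mV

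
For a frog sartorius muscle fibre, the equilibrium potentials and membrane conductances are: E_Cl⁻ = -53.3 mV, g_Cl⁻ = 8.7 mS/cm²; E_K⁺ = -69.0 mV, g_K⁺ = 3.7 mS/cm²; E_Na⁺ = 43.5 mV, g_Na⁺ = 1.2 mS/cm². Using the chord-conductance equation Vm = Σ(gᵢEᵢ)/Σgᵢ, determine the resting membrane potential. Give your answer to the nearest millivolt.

-49 mV

Σ gᵢEᵢ = 8.7·(-53.3) + 3.7·(-69.0) + 1.2·(43.5) = -666.81
Σ gᵢ = 8.7 + 3.7 + 1.2 = 13.6
Vm = -666.81 / 13.6 = -49.03 mV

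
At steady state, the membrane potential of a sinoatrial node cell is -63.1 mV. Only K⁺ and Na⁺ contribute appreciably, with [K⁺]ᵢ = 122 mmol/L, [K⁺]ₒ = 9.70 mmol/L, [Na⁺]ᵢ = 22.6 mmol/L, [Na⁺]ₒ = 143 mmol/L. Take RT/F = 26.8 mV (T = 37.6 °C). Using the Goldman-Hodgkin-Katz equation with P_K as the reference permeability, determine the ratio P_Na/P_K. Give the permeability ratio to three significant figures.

0.0134

Let α = P_Na/P_K. GHK: Vm = 26.8·ln[(Kₒ + α·Naₒ)/(Kᵢ + α·Naᵢ)].
e^(Vm/26.8) = e^(-63.1/26.8) = 0.094943
So 0.094943·(Kᵢ + α·Naᵢ) = Kₒ + α·Naₒ → α = (0.094943·122.0 − 9.7) / (143.0 − 0.094943·22.6)
α = (11.58 − 9.7) / (143.0 − 2.146) = 1.883/140.9 = 0.01337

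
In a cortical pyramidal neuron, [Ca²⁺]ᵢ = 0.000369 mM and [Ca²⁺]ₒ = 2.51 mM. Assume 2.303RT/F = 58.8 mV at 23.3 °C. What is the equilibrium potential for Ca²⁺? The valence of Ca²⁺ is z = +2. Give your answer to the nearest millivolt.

E = (58.8/z) · log₁₀([Ca²⁺]_out/[Ca²⁺]_in) with z = +2.
= (58.8/2) · log₁₀(2.51/0.000369) = 29.40 · log₁₀(6802)
= 29.40 · (3.8326) = 112.68 mV

113 mV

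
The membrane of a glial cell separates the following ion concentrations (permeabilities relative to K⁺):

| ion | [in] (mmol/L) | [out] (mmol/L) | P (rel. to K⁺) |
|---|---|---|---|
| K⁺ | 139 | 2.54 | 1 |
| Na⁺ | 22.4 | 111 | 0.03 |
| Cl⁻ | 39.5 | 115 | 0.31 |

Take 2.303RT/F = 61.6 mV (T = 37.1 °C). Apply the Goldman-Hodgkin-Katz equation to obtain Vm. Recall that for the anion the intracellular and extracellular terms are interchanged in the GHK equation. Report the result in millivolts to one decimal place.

Vm = 61.6 · log₁₀[(Σ P·[cation]ₒ + Σ P·[anion]ᵢ) / (Σ P·[cation]ᵢ + Σ P·[anion]ₒ)]
Numerator = 1×2.54 + 0.03×111 + 0.31×39.5 = 18.11
Denominator = 1×139 + 0.03×22.4 + 0.31×115 = 175.3
Vm = 61.6 · log₁₀(0.10332) = 61.6 × (-0.9858) = -60.73 mV

-60.7 mV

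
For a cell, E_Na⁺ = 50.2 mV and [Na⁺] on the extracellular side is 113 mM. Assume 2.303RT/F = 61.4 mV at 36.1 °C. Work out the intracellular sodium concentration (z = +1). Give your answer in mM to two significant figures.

17 mM

Nernst: E = (61.4/1) · log₁₀([out]/[in]), so log₁₀([out]/[in]) = 50.2 × 1 / 61.4 = 0.8176.
[out]/[in] = 10^(0.8176) = 6.57.
[in] = 113 / 6.57 = 17.2 mM.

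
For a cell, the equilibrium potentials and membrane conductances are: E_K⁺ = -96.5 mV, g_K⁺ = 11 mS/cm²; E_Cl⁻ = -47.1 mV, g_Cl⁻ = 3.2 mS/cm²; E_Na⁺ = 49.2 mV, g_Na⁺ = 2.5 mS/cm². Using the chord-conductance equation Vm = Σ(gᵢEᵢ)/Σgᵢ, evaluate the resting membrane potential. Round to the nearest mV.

-65 mV

Σ gᵢEᵢ = 11·(-96.5) + 3.2·(-47.1) + 2.5·(49.2) = -1089.22
Σ gᵢ = 11 + 3.2 + 2.5 = 16.7
Vm = -1089.22 / 16.7 = -65.22 mV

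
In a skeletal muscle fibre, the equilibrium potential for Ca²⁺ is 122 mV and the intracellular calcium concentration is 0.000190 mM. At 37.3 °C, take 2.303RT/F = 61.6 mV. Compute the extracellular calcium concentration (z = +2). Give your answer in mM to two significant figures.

Nernst: E = (61.6/2) · log₁₀([out]/[in]), so log₁₀([out]/[in]) = 122.0 × 2 / 61.6 = 3.9610.
[out]/[in] = 10^(3.9610) = 9142.
[out] = 9142 × 0.000190 = 1.737 mM.

1.7 mM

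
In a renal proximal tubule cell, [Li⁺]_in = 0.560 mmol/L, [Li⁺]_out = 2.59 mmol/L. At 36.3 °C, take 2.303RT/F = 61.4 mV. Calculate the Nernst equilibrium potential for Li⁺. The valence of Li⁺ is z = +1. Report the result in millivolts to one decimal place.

40.8 mV

E = (61.4/z) · log₁₀([Li⁺]_out/[Li⁺]_in) with z = +1.
= (61.4/1) · log₁₀(2.59/0.560) = 61.40 · log₁₀(4.625)
= 61.40 · (0.6651) = 40.84 mV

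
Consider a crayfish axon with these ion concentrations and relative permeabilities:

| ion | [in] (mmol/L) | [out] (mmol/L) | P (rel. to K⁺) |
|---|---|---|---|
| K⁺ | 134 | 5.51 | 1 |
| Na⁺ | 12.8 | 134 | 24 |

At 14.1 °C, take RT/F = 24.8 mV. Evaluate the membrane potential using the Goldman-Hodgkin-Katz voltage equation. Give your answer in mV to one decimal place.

49.3 mV

Vm = 24.8 · ln[(Σ P·[cation]ₒ + Σ P·[anion]ᵢ) / (Σ P·[cation]ᵢ + Σ P·[anion]ₒ)]
Numerator = 1×5.51 + 24×134 = 3222
Denominator = 1×134 + 24×12.8 = 441.2
Vm = 24.8 · ln(7.3017) = 24.8 × (1.9881) = 49.31 mV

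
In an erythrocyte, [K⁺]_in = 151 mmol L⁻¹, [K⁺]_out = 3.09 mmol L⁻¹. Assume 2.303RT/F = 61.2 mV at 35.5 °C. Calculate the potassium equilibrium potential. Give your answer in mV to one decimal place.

-103.4 mV

E = (61.2/z) · log₁₀([K⁺]_out/[K⁺]_in) with z = +1.
= (61.2/1) · log₁₀(3.09/151) = 61.20 · log₁₀(0.02046)
= 61.20 · (-1.6890) = -103.37 mV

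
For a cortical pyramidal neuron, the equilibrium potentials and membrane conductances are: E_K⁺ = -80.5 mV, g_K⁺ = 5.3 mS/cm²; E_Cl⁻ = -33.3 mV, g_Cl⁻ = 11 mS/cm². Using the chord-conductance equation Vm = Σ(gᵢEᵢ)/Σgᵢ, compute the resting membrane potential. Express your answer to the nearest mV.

-49 mV

Σ gᵢEᵢ = 5.3·(-80.5) + 11·(-33.3) = -792.95
Σ gᵢ = 5.3 + 11 = 16.3
Vm = -792.95 / 16.3 = -48.65 mV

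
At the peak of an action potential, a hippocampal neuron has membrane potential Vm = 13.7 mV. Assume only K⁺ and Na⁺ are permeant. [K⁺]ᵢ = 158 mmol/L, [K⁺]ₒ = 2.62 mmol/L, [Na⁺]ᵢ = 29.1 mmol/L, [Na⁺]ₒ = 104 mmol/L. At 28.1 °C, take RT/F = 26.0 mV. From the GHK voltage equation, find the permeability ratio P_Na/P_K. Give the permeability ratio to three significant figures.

4.84

Let α = P_Na/P_K. GHK: Vm = 26.0·ln[(Kₒ + α·Naₒ)/(Kᵢ + α·Naᵢ)].
e^(Vm/26.0) = e^(13.7/26.0) = 1.6937
So 1.6937·(Kᵢ + α·Naᵢ) = Kₒ + α·Naₒ → α = (1.6937·158.0 − 2.62) / (104.0 − 1.6937·29.1)
α = (267.6 − 2.62) / (104.0 − 49.29) = 265/54.71 = 4.843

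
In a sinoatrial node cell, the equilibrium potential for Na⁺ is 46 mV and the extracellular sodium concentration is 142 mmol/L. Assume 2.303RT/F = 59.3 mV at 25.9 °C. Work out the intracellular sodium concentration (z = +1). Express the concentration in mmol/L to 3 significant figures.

23.8 mmol/L

Nernst: E = (59.3/1) · log₁₀([out]/[in]), so log₁₀([out]/[in]) = 46.0 × 1 / 59.3 = 0.7757.
[out]/[in] = 10^(0.7757) = 5.966.
[in] = 142 / 5.966 = 23.8 mmol/L.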